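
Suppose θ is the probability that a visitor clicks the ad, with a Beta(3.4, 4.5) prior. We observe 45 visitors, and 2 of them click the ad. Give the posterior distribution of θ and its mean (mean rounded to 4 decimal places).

Posterior: Beta(5.4, 47.5); mean ≈ 0.1021

The binomial likelihood is conjugate to the Beta prior: with 2 successes and 43 failures, the posterior is Beta(3.4+2, 4.5+43) = Beta(5.4, 47.5).
Posterior mean = α/(α+β) = 5.4/52.9 = 0.1021.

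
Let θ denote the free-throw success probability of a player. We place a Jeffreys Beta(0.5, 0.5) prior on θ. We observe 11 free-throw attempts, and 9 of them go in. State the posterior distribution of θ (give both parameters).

Posterior: Beta(9.5, 2.5)

Observing 9 successes and 2 failures updates Beta(0.5, 0.5) by adding the success and failure counts to the two shape parameters: α = 0.5+9 = 9.5, β = 0.5+2 = 2.5.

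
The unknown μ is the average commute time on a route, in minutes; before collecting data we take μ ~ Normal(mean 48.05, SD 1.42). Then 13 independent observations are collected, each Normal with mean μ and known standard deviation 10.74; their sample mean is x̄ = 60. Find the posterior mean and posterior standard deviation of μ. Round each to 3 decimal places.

Prior precision 1/τ₀² = 1/1.42² = 0.495933; data precision n/σ² = 13/10.74² = 0.112703.
Posterior precision = 0.495933 + 0.112703 = 0.608636, giving posterior SD = 1/√0.608636 = 1.282.
Posterior mean = (0.495933·48.05 + 0.112703·60) / 0.608636 = 50.263.

Posterior mean ≈ 50.263; posterior SD ≈ 1.282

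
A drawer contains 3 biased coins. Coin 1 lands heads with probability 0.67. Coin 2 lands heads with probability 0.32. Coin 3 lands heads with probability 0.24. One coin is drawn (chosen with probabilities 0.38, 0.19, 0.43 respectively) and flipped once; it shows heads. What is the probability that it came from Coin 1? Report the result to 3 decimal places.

Posterior probability ≈ 0.608

P(heads|C1) = 0.67; P(heads|C2) = 0.32; P(heads|C3) = 0.24.
Prior × likelihood for each source: 0.38·0.67=0.2546, 0.19·0.32=0.06080, 0.43·0.24=0.1032. Summing gives P(heads) = 0.41860.
P(Coin 1 | heads) = 0.2546 / 0.41860 = 0.608.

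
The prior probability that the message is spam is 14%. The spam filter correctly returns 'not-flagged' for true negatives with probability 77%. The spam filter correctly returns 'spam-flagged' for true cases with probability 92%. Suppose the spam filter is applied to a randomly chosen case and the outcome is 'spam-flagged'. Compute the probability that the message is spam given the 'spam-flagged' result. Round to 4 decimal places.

Write H for 'the message is spam'. Prior odds H:¬H = 0.14/0.86 = 0.16279. For the 'spam-flagged' outcome, the likelihood ratio is 0.92/0.23 = 4.0000.
Posterior odds = 0.16279 × 4.0000 = 0.65116, so P(H|E) = 0.65116/(1+0.65116) = 0.3944.

P(H | E) ≈ 0.3944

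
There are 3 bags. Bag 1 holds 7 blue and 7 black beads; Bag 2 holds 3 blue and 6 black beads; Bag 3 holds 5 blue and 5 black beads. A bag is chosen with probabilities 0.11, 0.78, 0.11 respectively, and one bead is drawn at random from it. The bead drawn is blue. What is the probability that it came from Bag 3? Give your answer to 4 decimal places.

Tabulate prior·likelihood by source: [1] prior 0.11, lik 0.5, product 0.05500; [2] prior 0.78, lik 0.3333, product 0.2600; [3] prior 0.11, lik 0.5, product 0.05500.
Normalizing constant = 0.37000; the posterior for Bag 3 is its product over the sum, 0.05500/0.37000 = 0.1486.

Posterior probability ≈ 0.1486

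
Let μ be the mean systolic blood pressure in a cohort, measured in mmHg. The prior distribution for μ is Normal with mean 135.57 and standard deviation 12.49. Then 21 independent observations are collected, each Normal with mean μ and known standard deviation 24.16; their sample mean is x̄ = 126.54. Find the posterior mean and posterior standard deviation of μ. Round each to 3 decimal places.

Prior precision 1/τ₀² = 1/12.49² = 0.00641025; data precision n/σ² = 21/24.16² = 0.0359770.
Posterior precision = 0.00641025 + 0.0359770 = 0.0423873, giving posterior SD = 1/√0.0423873 = 4.857.
Posterior mean = (0.00641025·135.57 + 0.0359770·126.54) / 0.0423873 = 127.906.

Posterior mean ≈ 127.906; posterior SD ≈ 4.857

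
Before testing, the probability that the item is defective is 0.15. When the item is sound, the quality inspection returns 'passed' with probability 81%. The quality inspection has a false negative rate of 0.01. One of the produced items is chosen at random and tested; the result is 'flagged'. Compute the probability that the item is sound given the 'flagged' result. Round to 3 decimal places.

P(¬H | E) ≈ 0.521

Let H be the event that the item is defective. P(H) = 0.15, so P(¬H) = 0.85. With E the 'flagged' result, P(E|H) = 0.99 and P(E|¬H) = 0.19.
P(E) = 0.99·0.15 + 0.19·0.85 = 0.14850 + 0.16150 = 0.31000.
By Bayes' theorem, P(H|E) = 0.14850 / 0.31000 = 0.479. Hence P(¬H|E) = 1 − 0.479 = 0.521.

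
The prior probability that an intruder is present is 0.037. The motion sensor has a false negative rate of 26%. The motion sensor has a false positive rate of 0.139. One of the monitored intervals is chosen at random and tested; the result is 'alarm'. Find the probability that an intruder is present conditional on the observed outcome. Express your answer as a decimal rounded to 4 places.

P(H | E) ≈ 0.1698

Write H for 'an intruder is present'. Prior odds H:¬H = 0.037/0.963 = 0.038422. For the 'alarm' outcome, the likelihood ratio is 0.74/0.139 = 5.3237.
Posterior odds = 0.038422 × 5.3237 = 0.20455, so P(H|E) = 0.20455/(1+0.20455) = 0.1698.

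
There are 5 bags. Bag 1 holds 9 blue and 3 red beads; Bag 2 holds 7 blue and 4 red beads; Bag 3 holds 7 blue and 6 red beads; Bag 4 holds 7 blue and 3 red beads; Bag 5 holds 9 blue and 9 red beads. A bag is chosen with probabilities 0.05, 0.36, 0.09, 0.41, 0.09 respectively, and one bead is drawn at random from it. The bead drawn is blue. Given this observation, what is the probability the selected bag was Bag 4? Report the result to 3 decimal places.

Posterior probability ≈ 0.444

P(blue|Bag 1) = 0.75; P(blue|Bag 2) = 0.6364; P(blue|Bag 3) = 0.5385; P(blue|Bag 4) = 0.7; P(blue|Bag 5) = 0.5.
Prior × likelihood for each source: 0.05·0.75=0.03750, 0.36·0.6364=0.2291, 0.09·0.5385=0.04846, 0.41·0.7=0.2870, 0.09·0.5=0.04500. Summing gives P(blue) = 0.64705.
P(Bag 4 | blue) = 0.2870 / 0.64705 = 0.444.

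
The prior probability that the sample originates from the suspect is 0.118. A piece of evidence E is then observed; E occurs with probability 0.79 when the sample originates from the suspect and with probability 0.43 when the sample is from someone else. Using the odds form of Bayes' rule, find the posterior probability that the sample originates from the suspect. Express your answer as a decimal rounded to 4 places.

Prior odds = 0.118/(1−0.118) = 0.13379. In log-odds, ln(0.13379) = -2.0115.
Add log likelihood ratio: ln(1.8372) = 0.60825.
Posterior log-odds = -1.4033, so posterior odds = exp(-1.4033) = 0.24579. Converting, P(H|E) = 0.24579/1.2458 = 0.1973.

Posterior probability ≈ 0.1973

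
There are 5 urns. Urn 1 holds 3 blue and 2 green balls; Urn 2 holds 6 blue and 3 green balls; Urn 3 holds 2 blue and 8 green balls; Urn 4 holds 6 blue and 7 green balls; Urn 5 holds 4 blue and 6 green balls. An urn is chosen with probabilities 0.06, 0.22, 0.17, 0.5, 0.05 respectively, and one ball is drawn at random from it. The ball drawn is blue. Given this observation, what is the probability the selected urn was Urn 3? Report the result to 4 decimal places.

Posterior probability ≈ 0.0727

Tabulate prior·likelihood by source: [1] prior 0.06, lik 0.6, product 0.03600; [2] prior 0.22, lik 0.6667, product 0.1467; [3] prior 0.17, lik 0.2, product 0.03400; [4] prior 0.5, lik 0.4615, product 0.2308; [5] prior 0.05, lik 0.4, product 0.02000.
Normalizing constant = 0.46744; the posterior for Urn 3 is its product over the sum, 0.03400/0.46744 = 0.0727.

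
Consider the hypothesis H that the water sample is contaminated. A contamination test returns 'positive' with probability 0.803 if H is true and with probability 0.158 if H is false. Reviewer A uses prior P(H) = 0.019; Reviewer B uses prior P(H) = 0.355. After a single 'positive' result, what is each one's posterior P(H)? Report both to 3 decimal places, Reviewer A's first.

P('+'|H) = 0.803, P('+'|¬H) = 0.158.
Reviewer A: numerator 0.803·0.019 = 0.015257; evidence = 0.015257+0.158·0.981 = 0.17025; posterior = 0.090.
Reviewer B: numerator 0.803·0.355 = 0.28507; evidence = 0.28507+0.158·0.645 = 0.38698; posterior = 0.737.

Reviewer A: 0.090; Reviewer B: 0.737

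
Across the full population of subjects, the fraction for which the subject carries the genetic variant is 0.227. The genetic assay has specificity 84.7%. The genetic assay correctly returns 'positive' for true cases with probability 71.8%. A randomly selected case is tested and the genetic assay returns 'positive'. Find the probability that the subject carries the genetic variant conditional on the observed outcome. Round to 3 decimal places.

P(H | E) ≈ 0.579

Write H for 'the subject carries the genetic variant'. Prior odds H:¬H = 0.227/0.773 = 0.29366. For the 'positive' outcome, the likelihood ratio is 0.718/0.153 = 4.6928.
Posterior odds = 0.29366 × 4.6928 = 1.3781, so P(H|E) = 1.3781/(1+1.3781) = 0.579.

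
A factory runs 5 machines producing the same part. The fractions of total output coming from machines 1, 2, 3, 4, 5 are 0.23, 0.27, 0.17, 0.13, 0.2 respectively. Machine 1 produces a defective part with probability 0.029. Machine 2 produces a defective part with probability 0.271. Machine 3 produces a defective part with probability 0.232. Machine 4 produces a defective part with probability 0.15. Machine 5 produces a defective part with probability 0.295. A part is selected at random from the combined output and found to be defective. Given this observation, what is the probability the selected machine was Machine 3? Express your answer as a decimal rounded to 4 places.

Posterior probability ≈ 0.1994

P(defective|M1) = 0.029; P(defective|M2) = 0.271; P(defective|M3) = 0.232; P(defective|M4) = 0.15; P(defective|M5) = 0.295.
Prior × likelihood for each source: 0.23·0.029=0.006670, 0.27·0.271=0.07317, 0.17·0.232=0.03944, 0.13·0.15=0.01950, 0.2·0.295=0.05900. Summing gives P(defective) = 0.19778.
P(Machine 3 | defective) = 0.03944 / 0.19778 = 0.1994.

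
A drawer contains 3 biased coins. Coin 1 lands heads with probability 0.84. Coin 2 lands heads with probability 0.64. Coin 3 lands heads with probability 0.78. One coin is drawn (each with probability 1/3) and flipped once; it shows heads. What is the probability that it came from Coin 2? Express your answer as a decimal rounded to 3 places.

P(heads|C1) = 0.84; P(heads|C2) = 0.64; P(heads|C3) = 0.78.
Prior × likelihood for each source: 0.333333·0.84=0.2800, 0.333333·0.64=0.2133, 0.333333·0.78=0.2600. Summing gives P(heads) = 0.75333.
P(Coin 2 | heads) = 0.2133 / 0.75333 = 0.283.

Posterior probability ≈ 0.283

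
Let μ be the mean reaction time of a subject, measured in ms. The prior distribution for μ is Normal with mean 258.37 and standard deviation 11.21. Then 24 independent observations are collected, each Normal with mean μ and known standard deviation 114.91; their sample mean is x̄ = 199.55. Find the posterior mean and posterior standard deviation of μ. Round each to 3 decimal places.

Prior precision 1/τ₀² = 1/11.21² = 0.00795772; data precision n/σ² = 24/114.91² = 0.00181759.
Posterior precision = 0.00795772 + 0.00181759 = 0.00977531, giving posterior SD = 1/√0.00977531 = 10.114.
Posterior mean = (0.00795772·258.37 + 0.00181759·199.55) / 0.00977531 = 247.433.

Posterior mean ≈ 247.433; posterior SD ≈ 10.114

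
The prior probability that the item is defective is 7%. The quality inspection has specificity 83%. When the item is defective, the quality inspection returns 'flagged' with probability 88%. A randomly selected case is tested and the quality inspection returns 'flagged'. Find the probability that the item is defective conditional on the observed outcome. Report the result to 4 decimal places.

Write H for 'the item is defective'. Prior odds H:¬H = 0.07/0.93 = 0.075269. For the 'flagged' outcome, the likelihood ratio is 0.88/0.17 = 5.1765.
Posterior odds = 0.075269 × 5.1765 = 0.38963, so P(H|E) = 0.38963/(1+0.38963) = 0.2804.

P(H | E) ≈ 0.2804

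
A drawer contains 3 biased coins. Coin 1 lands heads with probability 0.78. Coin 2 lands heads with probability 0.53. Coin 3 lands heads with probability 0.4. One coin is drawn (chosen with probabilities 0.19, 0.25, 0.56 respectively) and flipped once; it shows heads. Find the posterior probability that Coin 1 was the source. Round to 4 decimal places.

Tabulate prior·likelihood by source: [1] prior 0.19, lik 0.78, product 0.1482; [2] prior 0.25, lik 0.53, product 0.1325; [3] prior 0.56, lik 0.4, product 0.2240.
Normalizing constant = 0.50470; the posterior for Coin 1 is its product over the sum, 0.1482/0.50470 = 0.2936.

Posterior probability ≈ 0.2936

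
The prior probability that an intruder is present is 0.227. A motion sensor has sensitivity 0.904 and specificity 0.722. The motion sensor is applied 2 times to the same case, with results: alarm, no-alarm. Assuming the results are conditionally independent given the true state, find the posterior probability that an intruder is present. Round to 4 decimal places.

Posterior P(H) ≈ 0.1127

Let H be the event that an intruder is present; start with P(H) = 0.227. P('alarm'|H) = 0.904, P('alarm'|¬H) = 0.278.
Update on result 1 ('alarm'): P(H) ← 0.904·0.2270 / (0.904·0.2270 + 0.278·0.7730) = 0.20521/0.42010 = 0.4885.
Update on result 2 ('no-alarm'): P(H) ← 0.096·0.4885 / (0.096·0.4885 + 0.722·0.5115) = 0.046893/0.41622 = 0.1127.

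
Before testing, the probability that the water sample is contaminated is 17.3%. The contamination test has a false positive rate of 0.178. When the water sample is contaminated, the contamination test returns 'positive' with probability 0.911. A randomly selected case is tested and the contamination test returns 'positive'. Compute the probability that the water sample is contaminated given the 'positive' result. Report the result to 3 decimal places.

Let H be the event that the water sample is contaminated. P(H) = 0.173, so P(¬H) = 0.827. With E the 'positive' result, P(E|H) = 0.911 and P(E|¬H) = 0.178.
P(E) = 0.911·0.173 + 0.178·0.827 = 0.15760 + 0.14721 = 0.30481.
By Bayes' theorem, P(H|E) = 0.15760 / 0.30481 = 0.517.

P(H | E) ≈ 0.517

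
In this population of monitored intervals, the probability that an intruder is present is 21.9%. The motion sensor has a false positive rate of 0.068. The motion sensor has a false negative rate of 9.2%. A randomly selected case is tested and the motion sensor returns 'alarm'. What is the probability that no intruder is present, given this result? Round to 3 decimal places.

P(¬H | E) ≈ 0.211

Let H be the event that an intruder is present. P(H) = 0.219, so P(¬H) = 0.781. With E the 'alarm' result, P(E|H) = 0.908 and P(E|¬H) = 0.068.
P(E) = 0.908·0.219 + 0.068·0.781 = 0.19885 + 0.053108 = 0.25196.
By Bayes' theorem, P(H|E) = 0.19885 / 0.25196 = 0.789. Hence P(¬H|E) = 1 − 0.789 = 0.211.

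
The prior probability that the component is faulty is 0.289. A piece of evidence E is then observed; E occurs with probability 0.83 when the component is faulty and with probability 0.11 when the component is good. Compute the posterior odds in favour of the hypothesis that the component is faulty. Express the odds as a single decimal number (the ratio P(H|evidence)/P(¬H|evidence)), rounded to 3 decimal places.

Prior odds = 0.289/(1−0.289) = 0.40647. In log-odds, ln(0.40647) = -0.90025.
Add log likelihood ratio: ln(7.5455) = 2.0209.
Posterior log-odds = 1.1207, so posterior odds = exp(1.1207) = 3.0670.

Posterior odds ≈ 3.067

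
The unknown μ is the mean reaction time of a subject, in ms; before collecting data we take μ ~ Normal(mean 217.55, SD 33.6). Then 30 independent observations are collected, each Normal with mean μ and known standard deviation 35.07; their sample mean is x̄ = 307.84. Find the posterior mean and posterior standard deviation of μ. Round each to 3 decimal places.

Posterior mean ≈ 304.676; posterior SD ≈ 6.290

With known σ, the Normal prior is conjugate. Weight on the data is w = (n/σ²)/(n/σ² + 1/τ₀²) = 0.0243921/(0.0243921+0.00088577) = 0.96496.
Posterior mean = w·x̄ + (1−w)·μ₀ = 0.96496·307.84 + 0.035041·217.55 = 304.676. Posterior variance = 1/(0.0243921+0.00088577) = 39.5602, so SD = 6.290.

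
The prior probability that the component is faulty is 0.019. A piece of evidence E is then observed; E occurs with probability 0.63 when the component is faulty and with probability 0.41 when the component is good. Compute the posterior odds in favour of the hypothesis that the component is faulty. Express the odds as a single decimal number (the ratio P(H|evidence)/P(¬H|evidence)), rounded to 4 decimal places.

Prior odds = 0.019/(1−0.019) = 0.019368.
Likelihood ratio for E = 0.63/0.41 = 1.5366.
Posterior odds = prior odds × LR = 0.029761.

Posterior odds ≈ 0.0298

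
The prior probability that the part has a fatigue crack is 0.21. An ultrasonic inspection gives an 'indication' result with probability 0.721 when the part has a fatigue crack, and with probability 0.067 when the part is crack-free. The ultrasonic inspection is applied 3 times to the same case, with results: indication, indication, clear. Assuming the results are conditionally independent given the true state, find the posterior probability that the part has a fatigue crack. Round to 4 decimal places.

Let H be the event that the part has a fatigue crack; start with P(H) = 0.21. P('indication'|H) = 0.721, P('indication'|¬H) = 0.067.
Update on result 1 ('indication'): P(H) ← 0.721·0.2100 / (0.721·0.2100 + 0.067·0.7900) = 0.15141/0.20434 = 0.7410.
Update on result 2 ('indication'): P(H) ← 0.721·0.7410 / (0.721·0.7410 + 0.067·0.2590) = 0.53424/0.55159 = 0.9685.
Update on result 3 ('clear'): P(H) ← 0.279·0.9685 / (0.279·0.9685 + 0.933·0.0315) = 0.27022/0.29958 = 0.9020.

Posterior P(H) ≈ 0.9020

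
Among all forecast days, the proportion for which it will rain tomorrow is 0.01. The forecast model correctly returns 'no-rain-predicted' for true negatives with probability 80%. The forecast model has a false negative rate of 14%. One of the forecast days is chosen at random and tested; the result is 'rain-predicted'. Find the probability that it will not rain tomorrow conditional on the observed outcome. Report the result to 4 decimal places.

P(¬H | E) ≈ 0.9584

Let H be the event that it will rain tomorrow. P(H) = 0.01, so P(¬H) = 0.99. With E the 'rain-predicted' result, P(E|H) = 0.86 and P(E|¬H) = 0.2.
P(E) = 0.86·0.01 + 0.2·0.99 = 0.0086000 + 0.19800 = 0.20660.
By Bayes' theorem, P(H|E) = 0.0086000 / 0.20660 = 0.0416. Hence P(¬H|E) = 1 − 0.0416 = 0.9584.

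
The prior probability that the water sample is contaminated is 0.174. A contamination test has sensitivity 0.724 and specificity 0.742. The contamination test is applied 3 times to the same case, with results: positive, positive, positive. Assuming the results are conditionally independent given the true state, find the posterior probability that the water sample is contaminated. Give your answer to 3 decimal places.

Posterior P(H) ≈ 0.823

Let H be the event that the water sample is contaminated; start with P(H) = 0.174. P('positive'|H) = 0.724, P('positive'|¬H) = 0.258.
Update on result 1 ('positive'): P(H) ← 0.724·0.1740 / (0.724·0.1740 + 0.258·0.8260) = 0.12598/0.33908 = 0.3715.
Update on result 2 ('positive'): P(H) ← 0.724·0.3715 / (0.724·0.3715 + 0.258·0.6285) = 0.26898/0.43113 = 0.6239.
Update on result 3 ('positive'): P(H) ← 0.724·0.6239 / (0.724·0.6239 + 0.258·0.3761) = 0.45170/0.54874 = 0.8232.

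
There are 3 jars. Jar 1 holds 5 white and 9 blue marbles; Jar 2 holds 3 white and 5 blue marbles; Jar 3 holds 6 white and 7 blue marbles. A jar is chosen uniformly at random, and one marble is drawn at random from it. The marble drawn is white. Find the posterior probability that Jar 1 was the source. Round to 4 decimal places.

P(white|Jar 1) = 0.3571; P(white|Jar 2) = 0.375; P(white|Jar 3) = 0.4615.
Prior × likelihood for each source: 0.333333·0.3571=0.1190, 0.333333·0.375=0.1250, 0.333333·0.4615=0.1538. Summing gives P(white) = 0.39789.
P(Jar 1 | white) = 0.1190 / 0.39789 = 0.2992.

Posterior probability ≈ 0.2992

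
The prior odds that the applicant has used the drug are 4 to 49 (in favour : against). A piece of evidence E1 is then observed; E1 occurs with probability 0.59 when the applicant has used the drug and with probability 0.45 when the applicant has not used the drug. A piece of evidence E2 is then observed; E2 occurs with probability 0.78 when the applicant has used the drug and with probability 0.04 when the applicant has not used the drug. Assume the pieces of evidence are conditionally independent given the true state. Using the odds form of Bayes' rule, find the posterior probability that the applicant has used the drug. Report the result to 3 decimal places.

Posterior probability ≈ 0.676

Prior odds = 4/49 = 0.081633. In log-odds, ln(0.081633) = -2.5055.
Add log likelihood ratios: ln(1.3111) + ln(19.500) = 3.2413.
Posterior log-odds = 0.73576, so posterior odds = exp(0.73576) = 2.0871. Converting, P(H|E) = 2.0871/3.0871 = 0.676.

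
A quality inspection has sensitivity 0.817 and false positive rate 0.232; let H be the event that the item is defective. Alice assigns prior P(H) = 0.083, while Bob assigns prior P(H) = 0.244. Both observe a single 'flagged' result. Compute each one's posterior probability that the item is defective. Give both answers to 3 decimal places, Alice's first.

The likelihood ratio for a 'flagged' result is 0.817/0.232 = 3.5216.
Alice: prior odds 0.083/0.917 = 0.090513; posterior odds 0.31874; posterior probability 0.242.
Bob: prior odds 0.244/0.756 = 0.32275; posterior odds 1.1366; posterior probability 0.532.

Alice: 0.242; Bob: 0.532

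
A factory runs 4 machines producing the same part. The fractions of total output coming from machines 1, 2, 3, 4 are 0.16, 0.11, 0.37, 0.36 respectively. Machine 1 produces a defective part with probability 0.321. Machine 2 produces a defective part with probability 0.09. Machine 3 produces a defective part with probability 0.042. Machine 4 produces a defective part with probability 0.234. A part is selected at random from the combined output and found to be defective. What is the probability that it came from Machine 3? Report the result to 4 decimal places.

Posterior probability ≈ 0.0965

Tabulate prior·likelihood by source: [1] prior 0.16, lik 0.321, product 0.05136; [2] prior 0.11, lik 0.09, product 0.009900; [3] prior 0.37, lik 0.042, product 0.01554; [4] prior 0.36, lik 0.234, product 0.08424.
Normalizing constant = 0.16104; the posterior for Machine 3 is its product over the sum, 0.01554/0.16104 = 0.0965.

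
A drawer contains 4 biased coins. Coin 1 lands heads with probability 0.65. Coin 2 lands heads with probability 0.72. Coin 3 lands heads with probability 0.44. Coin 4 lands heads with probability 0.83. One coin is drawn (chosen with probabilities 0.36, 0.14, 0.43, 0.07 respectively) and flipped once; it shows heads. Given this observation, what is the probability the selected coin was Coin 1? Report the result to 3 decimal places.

P(heads|C1) = 0.65; P(heads|C2) = 0.72; P(heads|C3) = 0.44; P(heads|C4) = 0.83.
Prior × likelihood for each source: 0.36·0.65=0.2340, 0.14·0.72=0.1008, 0.43·0.44=0.1892, 0.07·0.83=0.05810. Summing gives P(heads) = 0.58210.
P(Coin 1 | heads) = 0.2340 / 0.58210 = 0.402.

Posterior probability ≈ 0.402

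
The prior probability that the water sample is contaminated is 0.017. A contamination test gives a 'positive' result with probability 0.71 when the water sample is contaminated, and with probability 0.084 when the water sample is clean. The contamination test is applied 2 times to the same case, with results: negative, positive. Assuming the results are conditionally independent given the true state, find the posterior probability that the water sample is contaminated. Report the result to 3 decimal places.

Posterior P(H) ≈ 0.044

With H the event that the water sample is contaminated, the joint likelihood of the observed sequence is P(data|H) = 0.29·0.71 = 0.20590 and P(data|¬H) = 0.916·0.084 = 0.076944.
Bayes: P(H|data) = 0.017·0.20590 / (0.017·0.20590 + 0.983·0.076944) = 0.0035003/0.079136 = 0.0442.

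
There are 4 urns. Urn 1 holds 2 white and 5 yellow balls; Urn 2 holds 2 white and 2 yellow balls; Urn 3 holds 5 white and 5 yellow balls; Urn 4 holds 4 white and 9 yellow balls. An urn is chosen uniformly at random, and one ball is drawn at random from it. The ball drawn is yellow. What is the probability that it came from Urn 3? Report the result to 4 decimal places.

Posterior probability ≈ 0.2078

Tabulate prior·likelihood by source: [1] prior 0.25, lik 0.7143, product 0.1786; [2] prior 0.25, lik 0.5, product 0.1250; [3] prior 0.25, lik 0.5, product 0.1250; [4] prior 0.25, lik 0.6923, product 0.1731.
Normalizing constant = 0.60165; the posterior for Urn 3 is its product over the sum, 0.1250/0.60165 = 0.2078.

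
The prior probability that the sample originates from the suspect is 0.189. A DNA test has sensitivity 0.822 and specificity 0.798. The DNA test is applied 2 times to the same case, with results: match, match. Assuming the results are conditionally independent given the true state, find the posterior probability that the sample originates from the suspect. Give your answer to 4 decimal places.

With H the event that the sample originates from the suspect, the joint likelihood of the observed sequence is P(data|H) = 0.822·0.822 = 0.67568 and P(data|¬H) = 0.202·0.202 = 0.040804.
Bayes: P(H|data) = 0.189·0.67568 / (0.189·0.67568 + 0.811·0.040804) = 0.12770/0.16080 = 0.7942.

Posterior P(H) ≈ 0.7942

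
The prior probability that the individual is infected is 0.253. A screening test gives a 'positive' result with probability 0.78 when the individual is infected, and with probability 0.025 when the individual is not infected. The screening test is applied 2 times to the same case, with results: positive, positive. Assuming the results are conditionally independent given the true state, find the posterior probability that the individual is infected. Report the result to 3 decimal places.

Let H be the event that the individual is infected; start with P(H) = 0.253. P('positive'|H) = 0.78, P('positive'|¬H) = 0.025.
Update on result 1 ('positive'): P(H) ← 0.78·0.2530 / (0.78·0.2530 + 0.025·0.7470) = 0.19734/0.21602 = 0.9135.
Update on result 2 ('positive'): P(H) ← 0.78·0.9135 / (0.78·0.9135 + 0.025·0.0865) = 0.71257/0.71473 = 0.9970.

Posterior P(H) ≈ 0.997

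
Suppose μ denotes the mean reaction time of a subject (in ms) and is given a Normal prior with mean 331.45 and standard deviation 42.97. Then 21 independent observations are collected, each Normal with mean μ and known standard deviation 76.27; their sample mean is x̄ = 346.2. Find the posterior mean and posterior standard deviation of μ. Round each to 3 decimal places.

Posterior mean ≈ 344.276; posterior SD ≈ 15.520

Prior precision 1/τ₀² = 1/42.97² = 0.00054159; data precision n/σ² = 21/76.27² = 0.00361004.
Posterior precision = 0.00054159 + 0.00361004 = 0.00415163, giving posterior SD = 1/√0.00415163 = 15.520.
Posterior mean = (0.00054159·331.45 + 0.00361004·346.2) / 0.00415163 = 344.276.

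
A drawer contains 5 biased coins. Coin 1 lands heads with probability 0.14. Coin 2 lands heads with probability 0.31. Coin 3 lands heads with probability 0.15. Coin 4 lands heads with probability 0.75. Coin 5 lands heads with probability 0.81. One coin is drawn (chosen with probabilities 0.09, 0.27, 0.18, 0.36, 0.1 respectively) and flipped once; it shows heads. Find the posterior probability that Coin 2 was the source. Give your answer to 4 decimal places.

Tabulate prior·likelihood by source: [1] prior 0.09, lik 0.14, product 0.01260; [2] prior 0.27, lik 0.31, product 0.08370; [3] prior 0.18, lik 0.15, product 0.02700; [4] prior 0.36, lik 0.75, product 0.2700; [5] prior 0.1, lik 0.81, product 0.08100.
Normalizing constant = 0.47430; the posterior for Coin 2 is its product over the sum, 0.08370/0.47430 = 0.1765.

Posterior probability ≈ 0.1765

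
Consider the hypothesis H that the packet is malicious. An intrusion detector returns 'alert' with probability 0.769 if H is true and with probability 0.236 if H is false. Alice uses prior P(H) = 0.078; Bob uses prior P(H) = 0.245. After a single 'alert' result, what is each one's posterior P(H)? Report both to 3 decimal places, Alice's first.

Alice: 0.216; Bob: 0.514

The likelihood ratio for an 'alert' result is 0.769/0.236 = 3.2585.
Alice: prior odds 0.078/0.922 = 0.084599; posterior odds 0.27566; posterior probability 0.216.
Bob: prior odds 0.245/0.755 = 0.32450; posterior odds 1.0574; posterior probability 0.514.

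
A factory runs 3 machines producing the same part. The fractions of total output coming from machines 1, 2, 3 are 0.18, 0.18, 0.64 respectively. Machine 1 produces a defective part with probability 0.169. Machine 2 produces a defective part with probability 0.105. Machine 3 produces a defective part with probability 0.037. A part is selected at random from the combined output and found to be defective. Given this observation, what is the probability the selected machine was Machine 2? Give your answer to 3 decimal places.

Tabulate prior·likelihood by source: [1] prior 0.18, lik 0.169, product 0.03042; [2] prior 0.18, lik 0.105, product 0.01890; [3] prior 0.64, lik 0.037, product 0.02368.
Normalizing constant = 0.073000; the posterior for Machine 2 is its product over the sum, 0.01890/0.073000 = 0.259.

Posterior probability ≈ 0.259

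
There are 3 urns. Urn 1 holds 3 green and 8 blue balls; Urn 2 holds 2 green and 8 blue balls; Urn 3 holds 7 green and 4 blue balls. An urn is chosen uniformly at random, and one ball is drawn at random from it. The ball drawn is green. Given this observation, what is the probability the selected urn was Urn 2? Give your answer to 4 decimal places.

Tabulate prior·likelihood by source: [1] prior 0.333333, lik 0.2727, product 0.09091; [2] prior 0.333333, lik 0.2, product 0.06667; [3] prior 0.333333, lik 0.6364, product 0.2121.
Normalizing constant = 0.36970; the posterior for Urn 2 is its product over the sum, 0.06667/0.36970 = 0.1803.

Posterior probability ≈ 0.1803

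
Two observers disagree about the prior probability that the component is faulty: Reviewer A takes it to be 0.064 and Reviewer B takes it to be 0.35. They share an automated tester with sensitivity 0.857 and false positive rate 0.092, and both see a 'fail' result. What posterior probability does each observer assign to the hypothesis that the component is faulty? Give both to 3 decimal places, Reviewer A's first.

Reviewer A: 0.389; Reviewer B: 0.834

P('+'|H) = 0.857, P('+'|¬H) = 0.092.
Reviewer A: numerator 0.857·0.064 = 0.054848; evidence = 0.054848+0.092·0.936 = 0.14096; posterior = 0.389.
Reviewer B: numerator 0.857·0.35 = 0.29995; evidence = 0.29995+0.092·0.65 = 0.35975; posterior = 0.834.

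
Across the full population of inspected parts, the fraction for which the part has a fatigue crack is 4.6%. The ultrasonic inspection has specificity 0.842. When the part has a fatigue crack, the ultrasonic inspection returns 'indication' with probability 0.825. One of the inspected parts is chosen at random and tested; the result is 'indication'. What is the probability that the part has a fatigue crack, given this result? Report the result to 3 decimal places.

Write H for 'the part has a fatigue crack'. Prior odds H:¬H = 0.046/0.954 = 0.048218. For the 'indication' outcome, the likelihood ratio is 0.825/0.158 = 5.2215.
Posterior odds = 0.048218 × 5.2215 = 0.25177, so P(H|E) = 0.25177/(1+0.25177) = 0.201.

P(H | E) ≈ 0.201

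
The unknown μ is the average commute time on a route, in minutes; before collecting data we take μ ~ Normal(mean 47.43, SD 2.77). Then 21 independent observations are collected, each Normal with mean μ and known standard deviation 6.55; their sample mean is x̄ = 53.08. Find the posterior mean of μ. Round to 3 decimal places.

Posterior mean ≈ 51.892

Prior precision 1/τ₀² = 1/2.77² = 0.130329; data precision n/σ² = 21/6.55² = 0.489482.
Posterior precision = 0.130329 + 0.489482 = 0.619811.
Posterior mean = (0.130329·47.43 + 0.489482·53.08) / 0.619811 = 51.892.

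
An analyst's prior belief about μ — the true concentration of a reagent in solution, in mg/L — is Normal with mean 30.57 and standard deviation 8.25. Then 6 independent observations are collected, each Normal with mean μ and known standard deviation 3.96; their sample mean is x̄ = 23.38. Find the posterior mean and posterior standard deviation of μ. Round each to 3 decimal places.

With known σ, the Normal prior is conjugate. Weight on the data is w = (n/σ²)/(n/σ² + 1/τ₀²) = 0.382614/(0.382614+0.0146924) = 0.96302.
Posterior mean = w·x̄ + (1−w)·μ₀ = 0.96302·23.38 + 0.036980·30.57 = 23.646. Posterior variance = 1/(0.382614+0.0146924) = 2.51695, so SD = 1.586.

Posterior mean ≈ 23.646; posterior SD ≈ 1.586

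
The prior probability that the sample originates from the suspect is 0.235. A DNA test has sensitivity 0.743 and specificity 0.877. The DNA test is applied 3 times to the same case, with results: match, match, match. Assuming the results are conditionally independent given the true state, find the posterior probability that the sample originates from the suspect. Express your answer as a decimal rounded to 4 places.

Let H be the event that the sample originates from the suspect; start with P(H) = 0.235. P('match'|H) = 0.743, P('match'|¬H) = 0.123.
Update on result 1 ('match'): P(H) ← 0.743·0.2350 / (0.743·0.2350 + 0.123·0.7650) = 0.17460/0.26870 = 0.6498.
Update on result 2 ('match'): P(H) ← 0.743·0.6498 / (0.743·0.6498 + 0.123·0.3502) = 0.48281/0.52588 = 0.9181.
Update on result 3 ('match'): P(H) ← 0.743·0.9181 / (0.743·0.9181 + 0.123·0.0819) = 0.68214/0.69222 = 0.9854.

Posterior P(H) ≈ 0.9854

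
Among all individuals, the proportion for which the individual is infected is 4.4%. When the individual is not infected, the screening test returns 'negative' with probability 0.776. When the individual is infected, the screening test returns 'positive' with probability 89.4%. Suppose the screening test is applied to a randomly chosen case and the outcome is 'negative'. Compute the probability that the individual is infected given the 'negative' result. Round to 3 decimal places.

P(H | E) ≈ 0.006

Write H for 'the individual is infected'. Prior odds H:¬H = 0.044/0.956 = 0.046025. For the 'negative' outcome, the likelihood ratio is 0.106/0.776 = 0.13660.
Posterior odds = 0.046025 × 0.13660 = 0.0062869, so P(H|E) = 0.0062869/(1+0.0062869) = 0.006.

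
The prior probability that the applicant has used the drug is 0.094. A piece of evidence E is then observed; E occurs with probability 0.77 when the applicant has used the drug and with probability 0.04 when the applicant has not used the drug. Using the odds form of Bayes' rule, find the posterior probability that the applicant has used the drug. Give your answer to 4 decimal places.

Posterior probability ≈ 0.6664

Prior odds = 0.094/(1−0.094) = 0.10375.
Likelihood ratio for E = 0.77/0.04 = 19.250.
Posterior odds = prior odds × LR = 1.9972.
Posterior probability = odds/(1+odds) = 1.9972/2.9972 = 0.6664.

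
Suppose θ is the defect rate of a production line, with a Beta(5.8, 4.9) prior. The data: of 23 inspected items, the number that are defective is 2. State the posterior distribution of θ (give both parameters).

The binomial likelihood is conjugate to the Beta prior: with 2 successes and 21 failures, the posterior is Beta(5.8+2, 4.9+21) = Beta(7.8, 25.9).

Posterior: Beta(7.8, 25.9)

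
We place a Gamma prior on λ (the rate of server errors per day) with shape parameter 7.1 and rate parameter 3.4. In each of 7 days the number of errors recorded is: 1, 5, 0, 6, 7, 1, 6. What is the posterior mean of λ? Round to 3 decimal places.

Total count ∑xᵢ = 26 over n = 7 days.
Gamma is conjugate to the Poisson likelihood: posterior is Gamma(shape = 7.1+26 = 33.1, rate = 3.4+7 = 10.4).
E[λ | data] = 33.1/10.4 = 3.183.

Posterior mean ≈ 3.183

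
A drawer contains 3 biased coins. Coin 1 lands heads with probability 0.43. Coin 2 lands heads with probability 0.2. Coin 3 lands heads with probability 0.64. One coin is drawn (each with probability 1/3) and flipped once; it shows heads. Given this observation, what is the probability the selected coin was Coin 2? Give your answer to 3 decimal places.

P(heads|C1) = 0.43; P(heads|C2) = 0.2; P(heads|C3) = 0.64.
Prior × likelihood for each source: 0.333333·0.43=0.1433, 0.333333·0.2=0.06667, 0.333333·0.64=0.2133. Summing gives P(heads) = 0.42333.
P(Coin 2 | heads) = 0.06667 / 0.42333 = 0.157.

Posterior probability ≈ 0.157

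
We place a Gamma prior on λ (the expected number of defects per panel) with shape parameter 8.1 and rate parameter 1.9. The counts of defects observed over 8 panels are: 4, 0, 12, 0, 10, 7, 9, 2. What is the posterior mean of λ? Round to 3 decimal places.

Posterior mean ≈ 5.263

Total count ∑xᵢ = 44 over n = 8 panels.
Gamma is conjugate to the Poisson likelihood: posterior is Gamma(shape = 8.1+44 = 52.1, rate = 1.9+8 = 9.9).
Posterior mean = shape/rate = 52.1/9.9 = 5.263.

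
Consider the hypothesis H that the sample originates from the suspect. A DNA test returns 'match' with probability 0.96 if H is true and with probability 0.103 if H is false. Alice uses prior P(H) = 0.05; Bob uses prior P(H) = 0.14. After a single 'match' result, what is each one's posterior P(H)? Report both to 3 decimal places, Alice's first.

Alice: 0.329; Bob: 0.603

The likelihood ratio for a 'match' result is 0.96/0.103 = 9.3204.
Alice: prior odds 0.05/0.95 = 0.052632; posterior odds 0.49055; posterior probability 0.329.
Bob: prior odds 0.14/0.86 = 0.16279; posterior odds 1.5173; posterior probability 0.603.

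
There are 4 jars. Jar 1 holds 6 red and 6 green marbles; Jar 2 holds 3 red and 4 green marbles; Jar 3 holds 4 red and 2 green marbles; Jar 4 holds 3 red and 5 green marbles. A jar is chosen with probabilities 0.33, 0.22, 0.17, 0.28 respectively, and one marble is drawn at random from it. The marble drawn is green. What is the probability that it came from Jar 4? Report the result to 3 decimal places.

Tabulate prior·likelihood by source: [1] prior 0.33, lik 0.5, product 0.1650; [2] prior 0.22, lik 0.5714, product 0.1257; [3] prior 0.17, lik 0.3333, product 0.05667; [4] prior 0.28, lik 0.625, product 0.1750.
Normalizing constant = 0.52238; the posterior for Jar 4 is its product over the sum, 0.1750/0.52238 = 0.335.

Posterior probability ≈ 0.335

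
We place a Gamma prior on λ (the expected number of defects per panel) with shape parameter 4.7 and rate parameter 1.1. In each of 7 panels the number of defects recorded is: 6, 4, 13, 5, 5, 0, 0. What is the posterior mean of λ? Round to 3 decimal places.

Total count ∑xᵢ = 33 over n = 7 panels.
Gamma is conjugate to the Poisson likelihood: posterior is Gamma(shape = 4.7+33 = 37.7, rate = 1.1+7 = 8.1).
E[λ | data] = 37.7/8.1 = 4.654.

Posterior mean ≈ 4.654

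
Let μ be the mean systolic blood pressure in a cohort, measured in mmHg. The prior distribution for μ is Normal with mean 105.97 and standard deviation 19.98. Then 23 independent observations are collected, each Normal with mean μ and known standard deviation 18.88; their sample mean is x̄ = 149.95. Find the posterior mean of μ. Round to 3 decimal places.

Prior precision 1/τ₀² = 1/19.98² = 0.00250501; data precision n/σ² = 23/18.88² = 0.0645244.
Posterior precision = 0.00250501 + 0.0645244 = 0.0670294.
Posterior mean = (0.00250501·105.97 + 0.0645244·149.95) / 0.0670294 = 148.306.

Posterior mean ≈ 148.306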